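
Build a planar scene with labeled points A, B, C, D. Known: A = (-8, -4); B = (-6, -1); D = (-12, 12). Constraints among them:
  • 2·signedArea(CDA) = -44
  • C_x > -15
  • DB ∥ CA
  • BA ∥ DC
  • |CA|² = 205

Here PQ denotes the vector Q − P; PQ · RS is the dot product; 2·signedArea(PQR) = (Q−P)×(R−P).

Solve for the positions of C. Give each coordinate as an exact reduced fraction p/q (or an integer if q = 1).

1. C_x = -14  [DB ∥ CA ∩ BA ∥ DC]
2. C_y = 9  [DB ∥ CA ∩ BA ∥ DC]
   → C = (-14, 9)

C = (-14, 9)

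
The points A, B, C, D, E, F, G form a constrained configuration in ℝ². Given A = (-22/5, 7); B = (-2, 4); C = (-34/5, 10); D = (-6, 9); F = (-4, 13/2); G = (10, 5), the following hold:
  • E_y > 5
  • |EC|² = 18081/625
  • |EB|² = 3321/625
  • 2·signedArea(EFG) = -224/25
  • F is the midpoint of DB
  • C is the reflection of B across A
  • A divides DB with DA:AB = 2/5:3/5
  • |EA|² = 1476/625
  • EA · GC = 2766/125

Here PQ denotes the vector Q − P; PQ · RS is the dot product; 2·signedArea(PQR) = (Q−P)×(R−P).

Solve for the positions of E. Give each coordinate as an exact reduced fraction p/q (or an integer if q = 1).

E = (-86/25, 29/5)

1. E_x = -86/25  [EA · GC = 2766/125 ∩ 2·signedArea(EFG) = -224/25]
2. E_y = 29/5  [EA · GC = 2766/125 ∩ 2·signedArea(EFG) = -224/25]
   → E = (-86/25, 29/5)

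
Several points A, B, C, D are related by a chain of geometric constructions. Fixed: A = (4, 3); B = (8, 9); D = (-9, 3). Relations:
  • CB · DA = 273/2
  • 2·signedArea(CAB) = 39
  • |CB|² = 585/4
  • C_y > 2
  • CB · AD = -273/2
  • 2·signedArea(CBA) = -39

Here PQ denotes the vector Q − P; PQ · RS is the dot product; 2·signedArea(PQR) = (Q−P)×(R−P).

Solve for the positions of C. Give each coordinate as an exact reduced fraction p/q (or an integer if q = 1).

1. C_x = -5/2  [2·signedArea(CAB) = 39 ∩ CB · AD = -273/2]
2. C_y = 3  [2·signedArea(CAB) = 39 ∩ CB · AD = -273/2]
   → C = (-5/2, 3)

C = (-5/2, 3)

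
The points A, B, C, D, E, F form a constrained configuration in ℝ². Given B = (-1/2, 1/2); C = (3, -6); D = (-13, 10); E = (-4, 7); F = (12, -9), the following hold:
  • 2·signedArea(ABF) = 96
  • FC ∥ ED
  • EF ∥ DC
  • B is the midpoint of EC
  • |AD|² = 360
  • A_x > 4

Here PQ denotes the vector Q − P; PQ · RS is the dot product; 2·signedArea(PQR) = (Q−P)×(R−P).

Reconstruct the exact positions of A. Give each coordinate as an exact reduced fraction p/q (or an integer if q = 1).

A = (5, 4)

1. A_x = 5  [line 19/2·x + 25/2·y + -195/2 = 0 ∩ |AD|² = 360]
2. A_y = 4  [line 19/2·x + 25/2·y + -195/2 = 0 ∩ |AD|² = 360]
   → A = (5, 4)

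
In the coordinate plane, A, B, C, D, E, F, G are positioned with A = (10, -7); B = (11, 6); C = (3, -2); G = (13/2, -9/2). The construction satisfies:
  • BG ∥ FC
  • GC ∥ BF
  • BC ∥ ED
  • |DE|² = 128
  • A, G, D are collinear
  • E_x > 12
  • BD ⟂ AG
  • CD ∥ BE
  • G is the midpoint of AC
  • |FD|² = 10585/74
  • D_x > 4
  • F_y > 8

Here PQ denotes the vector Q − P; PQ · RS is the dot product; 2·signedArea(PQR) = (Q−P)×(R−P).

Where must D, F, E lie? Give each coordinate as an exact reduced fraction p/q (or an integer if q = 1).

D = (167/37, -114/37)
E = (463/37, 182/37)
F = (15/2, 17/2)

1. D_x = 167/37  [A, G, D are collinear ∩ BD ⟂ AG]
2. D_y = -114/37  [A, G, D are collinear ∩ BD ⟂ AG]
   → D = (167/37, -114/37)
3. F_x = 15/2  [BG ∥ FC ∩ GC ∥ BF]
4. F_y = 17/2  [BG ∥ FC ∩ GC ∥ BF]
   → F = (15/2, 17/2)
5. E_x = 463/37  [BC ∥ ED ∩ CD ∥ BE]
6. E_y = 182/37  [BC ∥ ED ∩ CD ∥ BE]
   → E = (463/37, 182/37)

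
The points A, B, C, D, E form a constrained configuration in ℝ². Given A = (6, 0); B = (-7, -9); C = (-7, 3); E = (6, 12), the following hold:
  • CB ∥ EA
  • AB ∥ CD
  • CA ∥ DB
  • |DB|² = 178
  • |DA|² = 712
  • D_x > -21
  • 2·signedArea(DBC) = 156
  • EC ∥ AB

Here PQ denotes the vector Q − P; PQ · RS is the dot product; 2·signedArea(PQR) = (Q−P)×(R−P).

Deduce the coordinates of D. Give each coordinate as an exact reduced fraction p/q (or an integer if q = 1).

1. D_x = -20  [CA ∥ DB ∩ AB ∥ CD]
2. D_y = -6  [CA ∥ DB ∩ AB ∥ CD]
   → D = (-20, -6)

D = (-20, -6)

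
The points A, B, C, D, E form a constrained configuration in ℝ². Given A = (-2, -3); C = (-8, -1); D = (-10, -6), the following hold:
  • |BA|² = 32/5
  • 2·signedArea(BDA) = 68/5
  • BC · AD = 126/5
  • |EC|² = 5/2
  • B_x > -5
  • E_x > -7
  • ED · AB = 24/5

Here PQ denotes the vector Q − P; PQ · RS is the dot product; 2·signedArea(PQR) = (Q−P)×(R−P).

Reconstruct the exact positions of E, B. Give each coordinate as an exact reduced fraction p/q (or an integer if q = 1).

B = (-22/5, -11/5)
E = (-13/2, -3/2)

1. B_x = -22/5  [BC · AD = 126/5 ∩ 2·signedArea(BDA) = 68/5]
2. B_y = -11/5  [BC · AD = 126/5 ∩ 2·signedArea(BDA) = 68/5]
   → B = (-22/5, -11/5)
3. E_x = -13/2  [line 12/5·x + -4/5·y + 72/5 = 0 ∩ |EC|² = 5/2]
4. E_y = -3/2  [line 12/5·x + -4/5·y + 72/5 = 0 ∩ |EC|² = 5/2]
   → E = (-13/2, -3/2)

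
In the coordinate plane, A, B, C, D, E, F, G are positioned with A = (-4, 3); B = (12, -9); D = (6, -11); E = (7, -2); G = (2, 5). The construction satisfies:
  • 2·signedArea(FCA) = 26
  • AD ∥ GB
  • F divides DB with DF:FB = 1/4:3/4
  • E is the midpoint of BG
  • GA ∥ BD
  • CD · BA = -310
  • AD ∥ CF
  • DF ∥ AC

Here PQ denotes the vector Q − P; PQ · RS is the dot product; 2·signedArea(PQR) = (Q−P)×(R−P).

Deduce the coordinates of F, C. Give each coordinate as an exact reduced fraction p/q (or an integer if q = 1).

1. F_x = 15/2  [F divides DB with DF:FB = 1/4:3/4]
2. F_y = -21/2  [F divides DB with DF:FB = 1/4:3/4]
   → F = (15/2, -21/2)
3. C_x = -5/2  [AD ∥ CF ∩ DF ∥ AC]
4. C_y = 7/2  [AD ∥ CF ∩ DF ∥ AC]
   → C = (-5/2, 7/2)

C = (-5/2, 7/2)
F = (15/2, -21/2)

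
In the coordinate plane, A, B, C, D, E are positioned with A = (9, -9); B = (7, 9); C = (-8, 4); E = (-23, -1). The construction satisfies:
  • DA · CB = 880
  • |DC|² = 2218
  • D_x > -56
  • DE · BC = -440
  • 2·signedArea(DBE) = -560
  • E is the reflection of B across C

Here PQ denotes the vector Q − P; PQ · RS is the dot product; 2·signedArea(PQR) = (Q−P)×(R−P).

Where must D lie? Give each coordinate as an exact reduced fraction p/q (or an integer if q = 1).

1. D_x = -55  [2·signedArea(DBE) = -560 ∩ DE · BC = -440]
2. D_y = 7  [2·signedArea(DBE) = -560 ∩ DE · BC = -440]
   → D = (-55, 7)

D = (-55, 7)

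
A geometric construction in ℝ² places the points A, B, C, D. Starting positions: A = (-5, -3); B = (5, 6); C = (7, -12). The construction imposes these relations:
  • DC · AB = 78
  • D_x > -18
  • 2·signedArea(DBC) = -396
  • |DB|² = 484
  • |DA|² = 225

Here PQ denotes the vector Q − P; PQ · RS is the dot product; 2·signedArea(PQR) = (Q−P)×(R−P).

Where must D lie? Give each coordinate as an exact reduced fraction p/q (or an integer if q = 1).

1. D_x = -17  [2·signedArea(DBC) = -396 ∩ DC · AB = 78]
2. D_y = 6  [2·signedArea(DBC) = -396 ∩ DC · AB = 78]
   → D = (-17, 6)

D = (-17, 6)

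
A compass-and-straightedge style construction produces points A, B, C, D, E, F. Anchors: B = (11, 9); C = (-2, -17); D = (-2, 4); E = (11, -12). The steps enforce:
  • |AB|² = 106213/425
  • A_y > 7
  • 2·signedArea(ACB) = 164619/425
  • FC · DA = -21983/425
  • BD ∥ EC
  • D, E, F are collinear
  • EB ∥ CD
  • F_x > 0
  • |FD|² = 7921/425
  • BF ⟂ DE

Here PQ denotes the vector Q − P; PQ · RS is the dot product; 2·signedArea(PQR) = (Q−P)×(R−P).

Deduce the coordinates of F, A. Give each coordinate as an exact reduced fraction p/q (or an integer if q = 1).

1. F_x = 307/425  [D, E, F are collinear ∩ BF ⟂ DE]
2. F_y = 276/425  [D, E, F are collinear ∩ BF ⟂ DE]
   → F = (307/425, 276/425)
3. A_x = -2007/425  [2·signedArea(ACB) = 164619/425 ∩ FC · DA = -21983/425]
4. A_y = 3124/425  [2·signedArea(ACB) = 164619/425 ∩ FC · DA = -21983/425]
   → A = (-2007/425, 3124/425)

A = (-2007/425, 3124/425)
F = (307/425, 276/425)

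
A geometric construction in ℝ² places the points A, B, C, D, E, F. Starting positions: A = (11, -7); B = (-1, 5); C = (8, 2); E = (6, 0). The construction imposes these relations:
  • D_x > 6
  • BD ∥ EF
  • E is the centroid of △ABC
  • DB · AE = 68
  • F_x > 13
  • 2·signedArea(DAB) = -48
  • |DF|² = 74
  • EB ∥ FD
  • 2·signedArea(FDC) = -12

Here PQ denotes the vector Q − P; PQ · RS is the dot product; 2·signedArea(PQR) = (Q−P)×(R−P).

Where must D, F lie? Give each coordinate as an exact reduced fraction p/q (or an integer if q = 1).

1. D_x = 7  [DB · AE = 68 ∩ 2·signedArea(DAB) = -48]
2. D_y = 1  [DB · AE = 68 ∩ 2·signedArea(DAB) = -48]
   → D = (7, 1)
3. F_x = 14  [EB ∥ FD ∩ BD ∥ EF]
4. F_y = -4  [EB ∥ FD ∩ BD ∥ EF]
   → F = (14, -4)

D = (7, 1)
F = (14, -4)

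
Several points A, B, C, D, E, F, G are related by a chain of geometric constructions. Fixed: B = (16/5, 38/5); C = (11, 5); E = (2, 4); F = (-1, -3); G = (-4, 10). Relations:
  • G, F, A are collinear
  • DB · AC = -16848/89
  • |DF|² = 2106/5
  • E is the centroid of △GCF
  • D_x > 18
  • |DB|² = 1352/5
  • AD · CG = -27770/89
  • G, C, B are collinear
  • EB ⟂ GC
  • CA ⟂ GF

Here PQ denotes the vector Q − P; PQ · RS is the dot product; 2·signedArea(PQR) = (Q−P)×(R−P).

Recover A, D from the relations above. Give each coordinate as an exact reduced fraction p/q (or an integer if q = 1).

1. A_x = -191/89  [G, F, A are collinear ∩ CA ⟂ GF]
2. A_y = 175/89  [G, F, A are collinear ∩ CA ⟂ GF]
   → A = (-191/89, 175/89)
3. D_x = 94/5  [DB · AC = -16848/89 ∩ AD · CG = -27770/89]
4. D_y = 12/5  [DB · AC = -16848/89 ∩ AD · CG = -27770/89]
   → D = (94/5, 12/5)

A = (-191/89, 175/89)
D = (94/5, 12/5)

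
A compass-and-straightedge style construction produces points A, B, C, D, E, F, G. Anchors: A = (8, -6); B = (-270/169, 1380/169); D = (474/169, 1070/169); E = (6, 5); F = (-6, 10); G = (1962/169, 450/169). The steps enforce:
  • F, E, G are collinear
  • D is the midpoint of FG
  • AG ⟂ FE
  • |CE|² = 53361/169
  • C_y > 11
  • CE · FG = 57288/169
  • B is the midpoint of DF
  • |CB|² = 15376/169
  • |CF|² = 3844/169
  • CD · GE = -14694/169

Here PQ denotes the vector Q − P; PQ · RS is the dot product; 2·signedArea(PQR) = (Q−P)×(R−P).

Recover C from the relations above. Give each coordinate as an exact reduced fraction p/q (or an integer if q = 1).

C = (-1758/169, 2000/169)

1. C_x = -1758/169  [line -2976/169·x + 1240/169·y + -45632/169 = 0 ∩ |CF|² = 3844/169]
2. C_y = 2000/169  [line -2976/169·x + 1240/169·y + -45632/169 = 0 ∩ |CF|² = 3844/169]
   → C = (-1758/169, 2000/169)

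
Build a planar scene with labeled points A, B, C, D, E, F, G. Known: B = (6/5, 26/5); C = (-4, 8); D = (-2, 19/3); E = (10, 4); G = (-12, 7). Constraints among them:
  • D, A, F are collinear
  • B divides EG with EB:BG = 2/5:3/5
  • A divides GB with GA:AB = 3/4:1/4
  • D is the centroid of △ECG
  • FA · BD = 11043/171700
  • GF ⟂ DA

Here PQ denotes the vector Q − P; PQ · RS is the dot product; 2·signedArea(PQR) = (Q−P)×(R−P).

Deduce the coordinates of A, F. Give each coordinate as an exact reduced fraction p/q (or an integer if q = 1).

A = (-21/10, 113/20)
F = (-3630/1717, 9535/1717)

1. A_x = -21/10  [A divides GB with GA:AB = 3/4:1/4]
2. A_y = 113/20  [A divides GB with GA:AB = 3/4:1/4]
   → A = (-21/10, 113/20)
3. F_x = -3630/1717  [D, A, F are collinear ∩ GF ⟂ DA]
4. F_y = 9535/1717  [D, A, F are collinear ∩ GF ⟂ DA]
   → F = (-3630/1717, 9535/1717)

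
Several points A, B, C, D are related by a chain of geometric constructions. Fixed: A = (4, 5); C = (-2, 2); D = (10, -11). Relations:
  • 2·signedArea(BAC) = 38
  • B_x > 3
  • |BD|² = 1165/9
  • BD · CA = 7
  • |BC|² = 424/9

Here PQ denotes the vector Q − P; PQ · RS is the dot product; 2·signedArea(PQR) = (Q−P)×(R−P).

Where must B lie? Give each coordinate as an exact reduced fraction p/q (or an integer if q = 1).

B = (4, -4/3)

1. B_x = 4  [BD · CA = 7 ∩ 2·signedArea(BAC) = 38]
2. B_y = -4/3  [BD · CA = 7 ∩ 2·signedArea(BAC) = 38]
   → B = (4, -4/3)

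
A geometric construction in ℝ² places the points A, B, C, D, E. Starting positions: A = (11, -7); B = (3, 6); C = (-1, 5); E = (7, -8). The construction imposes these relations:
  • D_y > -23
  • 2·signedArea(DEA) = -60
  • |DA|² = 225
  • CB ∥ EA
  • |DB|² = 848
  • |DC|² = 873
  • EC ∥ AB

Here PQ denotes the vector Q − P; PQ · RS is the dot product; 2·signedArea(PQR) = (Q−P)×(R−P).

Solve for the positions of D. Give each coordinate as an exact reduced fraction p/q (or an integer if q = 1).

D = (11, -22)

1. D_x = 11  [line -1·x + 4·y + 99 = 0 ∩ |DC|² = 873]
2. D_y = -22  [line -1·x + 4·y + 99 = 0 ∩ |DC|² = 873]
   → D = (11, -22)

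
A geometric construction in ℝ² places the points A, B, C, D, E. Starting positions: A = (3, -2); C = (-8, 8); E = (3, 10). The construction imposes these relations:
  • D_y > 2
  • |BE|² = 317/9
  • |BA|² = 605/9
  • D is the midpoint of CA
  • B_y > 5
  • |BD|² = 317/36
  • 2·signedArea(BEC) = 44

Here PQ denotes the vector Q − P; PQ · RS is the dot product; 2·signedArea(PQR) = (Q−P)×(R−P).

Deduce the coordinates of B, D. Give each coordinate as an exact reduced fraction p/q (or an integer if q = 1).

B = (-2/3, 16/3)
D = (-5/2, 3)

1. D_x = -5/2  [D is the midpoint of CA]
2. D_y = 3  [D is the midpoint of CA]
   → D = (-5/2, 3)
3. B_x = -2/3  [line 2·x + -11·y + 60 = 0 ∩ |BD|² = 317/36]
4. B_y = 16/3  [line 2·x + -11·y + 60 = 0 ∩ |BD|² = 317/36]
   → B = (-2/3, 16/3)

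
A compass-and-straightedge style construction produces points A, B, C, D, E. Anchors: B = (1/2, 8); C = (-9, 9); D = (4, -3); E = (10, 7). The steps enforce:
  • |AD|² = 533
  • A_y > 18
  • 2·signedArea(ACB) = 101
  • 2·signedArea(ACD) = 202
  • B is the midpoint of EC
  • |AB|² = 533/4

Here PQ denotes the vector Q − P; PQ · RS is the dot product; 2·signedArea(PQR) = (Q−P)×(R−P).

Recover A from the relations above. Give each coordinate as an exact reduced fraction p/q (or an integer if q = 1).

A = (-3, 19)

1. A_x = -3  [2·signedArea(ACD) = 202 ∩ 2·signedArea(ACB) = 101]
2. A_y = 19  [2·signedArea(ACD) = 202 ∩ 2·signedArea(ACB) = 101]
   → A = (-3, 19)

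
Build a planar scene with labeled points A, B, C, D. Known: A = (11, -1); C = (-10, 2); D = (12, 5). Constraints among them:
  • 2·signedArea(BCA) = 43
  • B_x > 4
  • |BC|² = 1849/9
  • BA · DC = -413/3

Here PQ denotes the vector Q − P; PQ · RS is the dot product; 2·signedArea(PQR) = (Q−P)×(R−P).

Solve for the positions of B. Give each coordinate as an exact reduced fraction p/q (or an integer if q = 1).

1. B_x = 13/3  [2·signedArea(BCA) = 43 ∩ BA · DC = -413/3]
2. B_y = 2  [2·signedArea(BCA) = 43 ∩ BA · DC = -413/3]
   → B = (13/3, 2)

B = (13/3, 2)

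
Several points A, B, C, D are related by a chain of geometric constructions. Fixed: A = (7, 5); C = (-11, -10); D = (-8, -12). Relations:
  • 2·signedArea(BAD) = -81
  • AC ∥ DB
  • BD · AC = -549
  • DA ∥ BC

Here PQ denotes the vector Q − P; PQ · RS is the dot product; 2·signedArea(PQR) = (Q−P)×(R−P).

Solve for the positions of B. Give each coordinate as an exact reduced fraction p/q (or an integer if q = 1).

1. B_x = -26  [DA ∥ BC ∩ AC ∥ DB]
2. B_y = -27  [DA ∥ BC ∩ AC ∥ DB]
   → B = (-26, -27)

B = (-26, -27)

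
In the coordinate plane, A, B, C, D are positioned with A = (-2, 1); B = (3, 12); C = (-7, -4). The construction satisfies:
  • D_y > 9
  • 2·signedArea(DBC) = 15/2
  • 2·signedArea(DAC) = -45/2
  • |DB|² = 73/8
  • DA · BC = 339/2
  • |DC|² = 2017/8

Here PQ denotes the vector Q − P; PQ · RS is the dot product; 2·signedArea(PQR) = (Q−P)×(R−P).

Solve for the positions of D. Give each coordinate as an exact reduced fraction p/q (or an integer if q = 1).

1. D_x = 7/4  [2·signedArea(DAC) = -45/2 ∩ 2·signedArea(DBC) = 15/2]
2. D_y = 37/4  [2·signedArea(DAC) = -45/2 ∩ 2·signedArea(DBC) = 15/2]
   → D = (7/4, 37/4)

D = (7/4, 37/4)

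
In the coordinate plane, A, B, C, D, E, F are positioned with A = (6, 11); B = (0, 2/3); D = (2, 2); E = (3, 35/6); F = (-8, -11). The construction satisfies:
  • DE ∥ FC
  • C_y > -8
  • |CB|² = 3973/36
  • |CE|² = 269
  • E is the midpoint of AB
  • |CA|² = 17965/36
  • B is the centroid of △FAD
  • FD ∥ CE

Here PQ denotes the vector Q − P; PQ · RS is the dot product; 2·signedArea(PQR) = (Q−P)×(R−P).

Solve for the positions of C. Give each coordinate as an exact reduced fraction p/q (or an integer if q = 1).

1. C_x = -7  [FD ∥ CE ∩ DE ∥ FC]
2. C_y = -43/6  [FD ∥ CE ∩ DE ∥ FC]
   → C = (-7, -43/6)

C = (-7, -43/6)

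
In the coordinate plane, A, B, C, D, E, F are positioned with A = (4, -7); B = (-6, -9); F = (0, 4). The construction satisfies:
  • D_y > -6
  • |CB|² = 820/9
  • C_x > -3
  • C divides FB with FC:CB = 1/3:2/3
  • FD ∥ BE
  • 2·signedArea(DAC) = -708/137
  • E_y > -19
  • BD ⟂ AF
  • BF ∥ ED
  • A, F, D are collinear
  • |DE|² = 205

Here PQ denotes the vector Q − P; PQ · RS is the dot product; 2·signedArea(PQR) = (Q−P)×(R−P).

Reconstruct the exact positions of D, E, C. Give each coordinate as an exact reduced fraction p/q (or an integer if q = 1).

C = (-2, -1/3)
D = (476/137, -761/137)
E = (-346/137, -2542/137)

1. D_x = 476/137  [A, F, D are collinear ∩ BD ⟂ AF]
2. D_y = -761/137  [A, F, D are collinear ∩ BD ⟂ AF]
   → D = (476/137, -761/137)
3. E_x = -346/137  [BF ∥ ED ∩ FD ∥ BE]
4. E_y = -2542/137  [BF ∥ ED ∩ FD ∥ BE]
   → E = (-346/137, -2542/137)
5. C_x = -2  [C divides FB with FC:CB = 1/3:2/3]
6. C_y = -1/3  [C divides FB with FC:CB = 1/3:2/3]
   → C = (-2, -1/3)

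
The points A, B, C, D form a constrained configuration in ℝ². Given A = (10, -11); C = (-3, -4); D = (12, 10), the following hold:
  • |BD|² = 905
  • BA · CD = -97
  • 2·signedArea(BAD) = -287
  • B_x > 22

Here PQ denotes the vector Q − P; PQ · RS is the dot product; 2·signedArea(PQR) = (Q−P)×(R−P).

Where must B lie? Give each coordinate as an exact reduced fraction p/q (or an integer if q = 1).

1. B_x = 23  [BA · CD = -97 ∩ 2·signedArea(BAD) = -287]
2. B_y = -18  [BA · CD = -97 ∩ 2·signedArea(BAD) = -287]
   → B = (23, -18)

B = (23, -18)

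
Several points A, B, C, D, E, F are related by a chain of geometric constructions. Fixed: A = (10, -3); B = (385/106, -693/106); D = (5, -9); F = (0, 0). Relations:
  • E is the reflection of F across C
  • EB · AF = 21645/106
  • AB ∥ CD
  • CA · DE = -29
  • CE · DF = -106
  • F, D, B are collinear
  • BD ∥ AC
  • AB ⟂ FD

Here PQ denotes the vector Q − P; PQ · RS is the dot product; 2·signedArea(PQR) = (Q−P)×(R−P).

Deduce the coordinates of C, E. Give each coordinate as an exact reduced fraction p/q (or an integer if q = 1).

1. C_x = 1205/106  [AB ∥ CD ∩ BD ∥ AC]
2. C_y = -579/106  [AB ∥ CD ∩ BD ∥ AC]
   → C = (1205/106, -579/106)
3. E_x = 1205/53  [E is the reflection of F across C]
4. E_y = -579/53  [E is the reflection of F across C]
   → E = (1205/53, -579/53)

C = (1205/106, -579/106)
E = (1205/53, -579/53)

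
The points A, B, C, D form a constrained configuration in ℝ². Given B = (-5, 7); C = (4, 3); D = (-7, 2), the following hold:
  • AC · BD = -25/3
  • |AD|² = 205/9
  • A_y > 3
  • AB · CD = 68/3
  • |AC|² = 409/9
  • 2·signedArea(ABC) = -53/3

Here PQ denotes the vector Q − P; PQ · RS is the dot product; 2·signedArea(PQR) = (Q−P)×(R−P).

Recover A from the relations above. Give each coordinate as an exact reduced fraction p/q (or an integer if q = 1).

1. A_x = -8/3  [2·signedArea(ABC) = -53/3 ∩ AB · CD = 68/3]
2. A_y = 4  [2·signedArea(ABC) = -53/3 ∩ AB · CD = 68/3]
   → A = (-8/3, 4)

A = (-8/3, 4)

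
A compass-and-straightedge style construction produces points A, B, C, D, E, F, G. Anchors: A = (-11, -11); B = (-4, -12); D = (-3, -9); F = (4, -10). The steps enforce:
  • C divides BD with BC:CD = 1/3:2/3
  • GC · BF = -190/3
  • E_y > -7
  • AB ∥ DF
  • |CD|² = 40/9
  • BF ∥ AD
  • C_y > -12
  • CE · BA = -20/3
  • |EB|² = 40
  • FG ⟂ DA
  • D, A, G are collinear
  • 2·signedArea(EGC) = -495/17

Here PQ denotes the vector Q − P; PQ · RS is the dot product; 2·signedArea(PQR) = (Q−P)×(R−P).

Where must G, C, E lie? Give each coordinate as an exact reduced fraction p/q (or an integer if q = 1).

1. G_x = 57/17  [D, A, G are collinear ∩ FG ⟂ DA]
2. G_y = -126/17  [D, A, G are collinear ∩ FG ⟂ DA]
   → G = (57/17, -126/17)
3. C_x = -11/3  [C divides BD with BC:CD = 1/3:2/3]
4. C_y = -11  [C divides BD with BC:CD = 1/3:2/3]
   → C = (-11/3, -11)
5. E_x = -2  [2·signedArea(EGC) = -495/17 ∩ CE · BA = -20/3]
6. E_y = -6  [2·signedArea(EGC) = -495/17 ∩ CE · BA = -20/3]
   → E = (-2, -6)

C = (-11/3, -11)
E = (-2, -6)
G = (57/17, -126/17)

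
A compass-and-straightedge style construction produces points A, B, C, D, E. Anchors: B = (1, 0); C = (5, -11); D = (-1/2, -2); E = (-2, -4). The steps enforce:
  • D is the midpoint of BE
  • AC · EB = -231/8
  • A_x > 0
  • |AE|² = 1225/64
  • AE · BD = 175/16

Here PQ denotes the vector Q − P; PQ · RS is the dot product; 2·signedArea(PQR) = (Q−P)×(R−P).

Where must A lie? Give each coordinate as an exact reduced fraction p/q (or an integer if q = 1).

1. A_x = 5/8  [line -3·x + -4·y + -1/8 = 0 ∩ |AE|² = 1225/64]
2. A_y = -1/2  [line -3·x + -4·y + -1/8 = 0 ∩ |AE|² = 1225/64]
   → A = (5/8, -1/2)

A = (5/8, -1/2)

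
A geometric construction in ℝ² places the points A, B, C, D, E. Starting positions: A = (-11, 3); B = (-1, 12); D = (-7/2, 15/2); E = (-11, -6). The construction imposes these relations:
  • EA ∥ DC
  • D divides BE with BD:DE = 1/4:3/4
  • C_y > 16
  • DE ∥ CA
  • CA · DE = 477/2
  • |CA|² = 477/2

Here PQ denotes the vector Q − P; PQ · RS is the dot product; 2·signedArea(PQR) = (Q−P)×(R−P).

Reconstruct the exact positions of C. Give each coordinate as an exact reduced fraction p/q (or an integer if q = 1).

1. C_x = -7/2  [DE ∥ CA ∩ EA ∥ DC]
2. C_y = 33/2  [DE ∥ CA ∩ EA ∥ DC]
   → C = (-7/2, 33/2)

C = (-7/2, 33/2)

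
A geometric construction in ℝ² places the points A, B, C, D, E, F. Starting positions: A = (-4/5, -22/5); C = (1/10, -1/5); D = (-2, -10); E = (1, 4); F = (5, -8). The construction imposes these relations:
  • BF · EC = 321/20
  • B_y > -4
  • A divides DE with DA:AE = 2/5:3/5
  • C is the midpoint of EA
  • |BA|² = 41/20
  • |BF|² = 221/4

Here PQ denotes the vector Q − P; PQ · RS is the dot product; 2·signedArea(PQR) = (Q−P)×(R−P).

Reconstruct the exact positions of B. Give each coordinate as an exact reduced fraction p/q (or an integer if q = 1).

1. B_x = -1/2  [line 9/10·x + 21/5·y + 261/20 = 0 ∩ |BA|² = 41/20]
2. B_y = -3  [line 9/10·x + 21/5·y + 261/20 = 0 ∩ |BA|² = 41/20]
   → B = (-1/2, -3)

B = (-1/2, -3)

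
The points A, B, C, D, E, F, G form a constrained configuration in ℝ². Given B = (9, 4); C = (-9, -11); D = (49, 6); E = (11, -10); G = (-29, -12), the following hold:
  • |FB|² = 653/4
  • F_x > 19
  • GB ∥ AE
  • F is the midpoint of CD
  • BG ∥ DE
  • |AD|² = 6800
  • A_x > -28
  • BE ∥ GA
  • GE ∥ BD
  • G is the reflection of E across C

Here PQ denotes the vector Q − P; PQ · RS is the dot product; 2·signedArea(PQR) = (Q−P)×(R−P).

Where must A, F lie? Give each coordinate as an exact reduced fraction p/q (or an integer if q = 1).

A = (-27, -26)
F = (20, -5/2)

1. A_x = -27  [GB ∥ AE ∩ BE ∥ GA]
2. A_y = -26  [GB ∥ AE ∩ BE ∥ GA]
   → A = (-27, -26)
3. F_x = 20  [F is the midpoint of CD]
4. F_y = -5/2  [F is the midpoint of CD]
   → F = (20, -5/2)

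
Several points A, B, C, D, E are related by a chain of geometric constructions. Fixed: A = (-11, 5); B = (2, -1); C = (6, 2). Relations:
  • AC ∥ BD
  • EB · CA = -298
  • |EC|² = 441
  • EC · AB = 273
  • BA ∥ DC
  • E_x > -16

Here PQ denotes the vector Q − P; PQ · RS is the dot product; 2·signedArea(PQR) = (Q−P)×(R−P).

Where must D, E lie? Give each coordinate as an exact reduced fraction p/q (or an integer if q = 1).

1. D_x = 19  [BA ∥ DC ∩ AC ∥ BD]
2. D_y = -4  [BA ∥ DC ∩ AC ∥ BD]
   → D = (19, -4)
3. E_x = -15  [EB · CA = -298 ∩ EC · AB = 273]
4. E_y = 2  [EB · CA = -298 ∩ EC · AB = 273]
   → E = (-15, 2)

D = (19, -4)
E = (-15, 2)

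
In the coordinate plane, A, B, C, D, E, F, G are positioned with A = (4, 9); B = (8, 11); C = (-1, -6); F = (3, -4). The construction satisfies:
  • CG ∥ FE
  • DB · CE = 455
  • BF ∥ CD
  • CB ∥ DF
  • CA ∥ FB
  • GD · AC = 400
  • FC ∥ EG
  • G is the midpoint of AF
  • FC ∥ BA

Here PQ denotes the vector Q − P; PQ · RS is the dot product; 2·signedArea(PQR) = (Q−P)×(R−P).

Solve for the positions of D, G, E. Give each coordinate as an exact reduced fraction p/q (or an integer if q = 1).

D = (-6, -21)
E = (15/2, 9/2)
G = (7/2, 5/2)

1. D_x = -6  [CB ∥ DF ∩ BF ∥ CD]
2. D_y = -21  [CB ∥ DF ∩ BF ∥ CD]
   → D = (-6, -21)
3. G_x = 7/2  [G is the midpoint of AF]
4. G_y = 5/2  [G is the midpoint of AF]
   → G = (7/2, 5/2)
5. E_x = 15/2  [FC ∥ EG ∩ CG ∥ FE]
6. E_y = 9/2  [FC ∥ EG ∩ CG ∥ FE]
   → E = (15/2, 9/2)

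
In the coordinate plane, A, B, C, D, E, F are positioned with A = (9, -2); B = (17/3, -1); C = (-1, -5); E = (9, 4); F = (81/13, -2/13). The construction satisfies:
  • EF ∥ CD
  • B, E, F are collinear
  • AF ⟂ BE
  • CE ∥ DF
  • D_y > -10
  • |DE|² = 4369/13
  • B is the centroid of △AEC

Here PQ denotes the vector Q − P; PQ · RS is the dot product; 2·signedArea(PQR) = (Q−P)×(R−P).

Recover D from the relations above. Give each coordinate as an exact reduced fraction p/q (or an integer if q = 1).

1. D_x = -49/13  [CE ∥ DF ∩ EF ∥ CD]
2. D_y = -119/13  [CE ∥ DF ∩ EF ∥ CD]
   → D = (-49/13, -119/13)

D = (-49/13, -119/13)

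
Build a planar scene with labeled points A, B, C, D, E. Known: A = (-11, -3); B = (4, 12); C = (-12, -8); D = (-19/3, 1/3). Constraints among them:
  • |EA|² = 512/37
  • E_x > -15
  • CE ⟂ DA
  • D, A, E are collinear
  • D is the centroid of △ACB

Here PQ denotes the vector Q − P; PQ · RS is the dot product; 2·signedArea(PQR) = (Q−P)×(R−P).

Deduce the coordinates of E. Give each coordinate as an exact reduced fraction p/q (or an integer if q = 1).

1. E_x = -519/37  [D, A, E are collinear ∩ CE ⟂ DA]
2. E_y = -191/37  [D, A, E are collinear ∩ CE ⟂ DA]
   → E = (-519/37, -191/37)

E = (-519/37, -191/37)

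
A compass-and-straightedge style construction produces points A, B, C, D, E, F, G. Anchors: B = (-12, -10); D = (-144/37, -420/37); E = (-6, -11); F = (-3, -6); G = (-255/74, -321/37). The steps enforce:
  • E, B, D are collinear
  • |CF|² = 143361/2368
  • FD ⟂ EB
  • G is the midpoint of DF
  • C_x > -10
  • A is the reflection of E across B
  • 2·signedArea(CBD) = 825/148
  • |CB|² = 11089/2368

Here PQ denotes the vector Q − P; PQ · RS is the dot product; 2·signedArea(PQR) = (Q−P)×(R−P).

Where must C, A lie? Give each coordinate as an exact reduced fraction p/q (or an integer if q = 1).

A = (-18, -9)
C = (-2919/296, -1431/148)

1. C_x = -2919/296  [line 50/37·x + 300/37·y + 13575/148 = 0 ∩ |CB|² = 11089/2368]
2. C_y = -1431/148  [line 50/37·x + 300/37·y + 13575/148 = 0 ∩ |CB|² = 11089/2368]
   → C = (-2919/296, -1431/148)
3. A_x = -18  [A is the reflection of E across B]
4. A_y = -9  [A is the reflection of E across B]
   → A = (-18, -9)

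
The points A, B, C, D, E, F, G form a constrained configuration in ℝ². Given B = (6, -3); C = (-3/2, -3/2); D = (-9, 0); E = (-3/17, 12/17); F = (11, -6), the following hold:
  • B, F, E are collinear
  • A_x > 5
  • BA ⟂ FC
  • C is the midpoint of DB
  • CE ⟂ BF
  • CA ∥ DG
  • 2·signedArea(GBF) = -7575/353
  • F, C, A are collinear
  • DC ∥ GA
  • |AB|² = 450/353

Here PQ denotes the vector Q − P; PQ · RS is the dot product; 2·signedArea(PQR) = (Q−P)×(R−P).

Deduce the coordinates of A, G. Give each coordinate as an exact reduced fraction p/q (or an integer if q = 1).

1. A_x = 1983/353  [F, C, A are collinear ∩ BA ⟂ FC]
2. A_y = -1434/353  [F, C, A are collinear ∩ BA ⟂ FC]
   → A = (1983/353, -1434/353)
3. G_x = -1329/706  [DC ∥ GA ∩ CA ∥ DG]
4. G_y = -1809/706  [DC ∥ GA ∩ CA ∥ DG]
   → G = (-1329/706, -1809/706)

A = (1983/353, -1434/353)
G = (-1329/706, -1809/706)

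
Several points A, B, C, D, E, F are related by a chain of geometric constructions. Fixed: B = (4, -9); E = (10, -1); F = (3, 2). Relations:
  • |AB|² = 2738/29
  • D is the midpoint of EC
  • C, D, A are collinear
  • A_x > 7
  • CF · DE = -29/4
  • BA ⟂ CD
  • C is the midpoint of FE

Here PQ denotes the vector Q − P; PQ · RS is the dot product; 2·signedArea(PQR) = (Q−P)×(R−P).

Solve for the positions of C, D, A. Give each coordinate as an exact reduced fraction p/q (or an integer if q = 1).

A = (227/29, -2/29)
C = (13/2, 1/2)
D = (33/4, -1/4)

1. C_x = 13/2  [C is the midpoint of FE]
2. C_y = 1/2  [C is the midpoint of FE]
   → C = (13/2, 1/2)
3. D_x = 33/4  [D is the midpoint of EC]
4. D_y = -1/4  [D is the midpoint of EC]
   → D = (33/4, -1/4)
5. A_x = 227/29  [C, D, A are collinear ∩ BA ⟂ CD]
6. A_y = -2/29  [C, D, A are collinear ∩ BA ⟂ CD]
   → A = (227/29, -2/29)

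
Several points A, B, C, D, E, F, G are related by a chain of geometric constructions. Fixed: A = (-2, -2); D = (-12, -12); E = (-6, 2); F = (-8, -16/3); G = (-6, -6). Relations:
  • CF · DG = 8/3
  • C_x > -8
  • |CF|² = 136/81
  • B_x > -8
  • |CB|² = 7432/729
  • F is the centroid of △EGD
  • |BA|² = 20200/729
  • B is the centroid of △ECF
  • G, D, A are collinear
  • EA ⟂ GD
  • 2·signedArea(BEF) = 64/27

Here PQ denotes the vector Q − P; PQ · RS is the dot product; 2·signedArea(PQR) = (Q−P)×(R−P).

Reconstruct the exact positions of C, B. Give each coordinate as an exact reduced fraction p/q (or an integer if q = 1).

1. C_x = -22/3  [line -6·x + -6·y + -248/3 = 0 ∩ |CF|² = 136/81]
2. C_y = -58/9  [line -6·x + -6·y + -248/3 = 0 ∩ |CF|² = 136/81]
   → C = (-22/3, -58/9)
3. B_x = -64/9  [B is the centroid of △ECF]
4. B_y = -88/27  [B is the centroid of △ECF]
   → B = (-64/9, -88/27)

B = (-64/9, -88/27)
C = (-22/3, -58/9)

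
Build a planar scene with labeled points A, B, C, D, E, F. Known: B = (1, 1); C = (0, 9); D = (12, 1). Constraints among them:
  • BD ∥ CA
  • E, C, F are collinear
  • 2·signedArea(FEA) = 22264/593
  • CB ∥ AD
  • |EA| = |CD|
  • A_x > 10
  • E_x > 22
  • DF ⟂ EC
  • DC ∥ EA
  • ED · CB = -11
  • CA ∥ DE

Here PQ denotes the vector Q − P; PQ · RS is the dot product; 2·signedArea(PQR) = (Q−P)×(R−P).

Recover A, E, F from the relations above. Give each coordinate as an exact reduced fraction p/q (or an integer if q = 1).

1. A_x = 11  [CB ∥ AD ∩ BD ∥ CA]
2. A_y = 9  [CB ∥ AD ∩ BD ∥ CA]
   → A = (11, 9)
3. E_x = 23  [DC ∥ EA ∩ CA ∥ DE]
4. E_y = 1  [DC ∥ EA ∩ CA ∥ DE]
   → E = (23, 1)
5. F_x = 7820/593  [E, C, F are collinear ∩ DF ⟂ EC]
6. F_y = 2617/593  [E, C, F are collinear ∩ DF ⟂ EC]
   → F = (7820/593, 2617/593)

A = (11, 9)
E = (23, 1)
F = (7820/593, 2617/593)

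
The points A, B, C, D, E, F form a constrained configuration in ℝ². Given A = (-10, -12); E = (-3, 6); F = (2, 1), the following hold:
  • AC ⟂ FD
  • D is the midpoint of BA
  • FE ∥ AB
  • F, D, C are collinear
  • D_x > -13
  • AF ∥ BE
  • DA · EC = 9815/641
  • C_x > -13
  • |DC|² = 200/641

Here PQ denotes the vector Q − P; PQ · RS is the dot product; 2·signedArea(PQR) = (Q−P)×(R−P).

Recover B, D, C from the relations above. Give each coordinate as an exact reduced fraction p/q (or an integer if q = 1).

B = (-15, -7)
C = (-15445/1282, -11759/1282)
D = (-25/2, -19/2)

1. B_x = -15  [AF ∥ BE ∩ FE ∥ AB]
2. B_y = -7  [AF ∥ BE ∩ FE ∥ AB]
   → B = (-15, -7)
3. D_x = -25/2  [D is the midpoint of BA]
4. D_y = -19/2  [D is the midpoint of BA]
   → D = (-25/2, -19/2)
5. C_x = -15445/1282  [F, D, C are collinear ∩ AC ⟂ FD]
6. C_y = -11759/1282  [F, D, C are collinear ∩ AC ⟂ FD]
   → C = (-15445/1282, -11759/1282)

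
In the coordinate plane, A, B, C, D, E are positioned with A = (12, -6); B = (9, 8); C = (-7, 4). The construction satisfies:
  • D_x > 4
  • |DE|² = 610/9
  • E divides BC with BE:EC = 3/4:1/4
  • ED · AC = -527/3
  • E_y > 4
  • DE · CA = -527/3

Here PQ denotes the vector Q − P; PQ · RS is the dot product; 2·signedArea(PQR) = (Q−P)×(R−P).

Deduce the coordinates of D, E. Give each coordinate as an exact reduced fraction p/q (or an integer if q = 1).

D = (14/3, 2)
E = (-3, 5)

1. E_x = -3  [E divides BC with BE:EC = 3/4:1/4]
2. E_y = 5  [E divides BC with BE:EC = 3/4:1/4]
   → E = (-3, 5)
3. D_x = 14/3  [line -19·x + 10·y + 206/3 = 0 ∩ |DE|² = 610/9]
4. D_y = 2  [line -19·x + 10·y + 206/3 = 0 ∩ |DE|² = 610/9]
   → D = (14/3, 2)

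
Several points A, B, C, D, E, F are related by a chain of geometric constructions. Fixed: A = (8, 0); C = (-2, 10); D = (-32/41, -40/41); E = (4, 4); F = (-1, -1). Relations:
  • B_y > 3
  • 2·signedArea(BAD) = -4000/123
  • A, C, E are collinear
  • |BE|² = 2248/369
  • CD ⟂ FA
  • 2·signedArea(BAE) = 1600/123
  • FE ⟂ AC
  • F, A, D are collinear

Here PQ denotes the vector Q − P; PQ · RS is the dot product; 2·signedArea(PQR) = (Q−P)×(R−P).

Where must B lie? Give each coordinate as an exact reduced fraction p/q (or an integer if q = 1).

1. B_x = 214/123  [2·signedArea(BAD) = -4000/123 ∩ 2·signedArea(BAE) = 1600/123]
2. B_y = 370/123  [2·signedArea(BAD) = -4000/123 ∩ 2·signedArea(BAE) = 1600/123]
   → B = (214/123, 370/123)

B = (214/123, 370/123)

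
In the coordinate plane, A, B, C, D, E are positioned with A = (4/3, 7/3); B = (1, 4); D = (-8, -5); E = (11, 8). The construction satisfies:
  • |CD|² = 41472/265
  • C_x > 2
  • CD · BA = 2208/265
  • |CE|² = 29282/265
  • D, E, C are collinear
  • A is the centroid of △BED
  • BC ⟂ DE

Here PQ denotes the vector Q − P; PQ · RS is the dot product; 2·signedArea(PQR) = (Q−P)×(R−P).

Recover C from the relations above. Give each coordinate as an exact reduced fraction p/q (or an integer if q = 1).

1. C_x = 616/265  [D, E, C are collinear ∩ BC ⟂ DE]
2. C_y = 547/265  [D, E, C are collinear ∩ BC ⟂ DE]
   → C = (616/265, 547/265)

C = (616/265, 547/265)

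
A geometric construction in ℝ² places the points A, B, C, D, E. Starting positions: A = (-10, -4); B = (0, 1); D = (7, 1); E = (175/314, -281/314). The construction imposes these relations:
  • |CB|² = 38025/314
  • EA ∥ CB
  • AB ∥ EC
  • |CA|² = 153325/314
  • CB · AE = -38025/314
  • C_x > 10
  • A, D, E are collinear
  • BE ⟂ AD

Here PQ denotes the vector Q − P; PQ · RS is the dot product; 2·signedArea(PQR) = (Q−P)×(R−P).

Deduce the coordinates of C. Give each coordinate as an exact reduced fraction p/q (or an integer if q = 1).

1. C_x = 3315/314  [EA ∥ CB ∩ AB ∥ EC]
2. C_y = 1289/314  [EA ∥ CB ∩ AB ∥ EC]
   → C = (3315/314, 1289/314)

C = (3315/314, 1289/314)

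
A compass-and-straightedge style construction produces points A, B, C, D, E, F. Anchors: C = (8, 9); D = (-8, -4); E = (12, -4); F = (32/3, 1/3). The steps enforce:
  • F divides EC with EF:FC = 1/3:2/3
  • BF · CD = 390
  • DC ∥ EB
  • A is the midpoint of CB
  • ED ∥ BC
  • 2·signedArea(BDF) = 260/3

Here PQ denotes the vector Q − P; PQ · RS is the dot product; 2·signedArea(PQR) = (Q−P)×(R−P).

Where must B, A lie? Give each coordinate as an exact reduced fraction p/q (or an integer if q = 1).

1. B_x = 28  [ED ∥ BC ∩ DC ∥ EB]
2. B_y = 9  [ED ∥ BC ∩ DC ∥ EB]
   → B = (28, 9)
3. A_x = 18  [A is the midpoint of CB]
4. A_y = 9  [A is the midpoint of CB]
   → A = (18, 9)

A = (18, 9)
B = (28, 9)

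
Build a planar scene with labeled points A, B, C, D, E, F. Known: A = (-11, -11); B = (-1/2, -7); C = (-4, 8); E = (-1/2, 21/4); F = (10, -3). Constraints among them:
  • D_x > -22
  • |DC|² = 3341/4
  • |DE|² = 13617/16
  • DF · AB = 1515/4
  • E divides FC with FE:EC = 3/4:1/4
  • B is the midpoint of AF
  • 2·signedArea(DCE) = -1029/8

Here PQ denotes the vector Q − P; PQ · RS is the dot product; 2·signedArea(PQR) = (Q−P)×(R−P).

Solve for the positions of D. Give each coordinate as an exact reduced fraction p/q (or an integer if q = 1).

1. D_x = -43/2  [2·signedArea(DCE) = -1029/8 ∩ DF · AB = 1515/4]
2. D_y = -15  [2·signedArea(DCE) = -1029/8 ∩ DF · AB = 1515/4]
   → D = (-43/2, -15)

D = (-43/2, -15)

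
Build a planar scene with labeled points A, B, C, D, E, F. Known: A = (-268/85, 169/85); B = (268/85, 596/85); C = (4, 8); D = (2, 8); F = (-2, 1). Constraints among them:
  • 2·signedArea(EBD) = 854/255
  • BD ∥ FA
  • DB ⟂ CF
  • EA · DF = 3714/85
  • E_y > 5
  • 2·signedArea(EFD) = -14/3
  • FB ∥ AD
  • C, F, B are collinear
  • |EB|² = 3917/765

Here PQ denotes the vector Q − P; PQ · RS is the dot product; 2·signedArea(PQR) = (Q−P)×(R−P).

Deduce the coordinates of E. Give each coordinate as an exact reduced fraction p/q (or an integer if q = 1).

1. E_x = 4/3  [2·signedArea(EFD) = -14/3 ∩ EA · DF = 3714/85]
2. E_y = 17/3  [2·signedArea(EFD) = -14/3 ∩ EA · DF = 3714/85]
   → E = (4/3, 17/3)

E = (4/3, 17/3)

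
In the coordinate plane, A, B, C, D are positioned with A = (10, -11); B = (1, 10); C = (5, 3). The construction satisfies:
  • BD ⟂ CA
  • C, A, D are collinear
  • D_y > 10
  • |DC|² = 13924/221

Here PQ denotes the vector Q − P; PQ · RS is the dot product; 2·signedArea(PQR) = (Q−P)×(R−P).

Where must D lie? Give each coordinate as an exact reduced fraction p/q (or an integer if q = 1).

1. D_x = 515/221  [C, A, D are collinear ∩ BD ⟂ CA]
2. D_y = 2315/221  [C, A, D are collinear ∩ BD ⟂ CA]
   → D = (515/221, 2315/221)

D = (515/221, 2315/221)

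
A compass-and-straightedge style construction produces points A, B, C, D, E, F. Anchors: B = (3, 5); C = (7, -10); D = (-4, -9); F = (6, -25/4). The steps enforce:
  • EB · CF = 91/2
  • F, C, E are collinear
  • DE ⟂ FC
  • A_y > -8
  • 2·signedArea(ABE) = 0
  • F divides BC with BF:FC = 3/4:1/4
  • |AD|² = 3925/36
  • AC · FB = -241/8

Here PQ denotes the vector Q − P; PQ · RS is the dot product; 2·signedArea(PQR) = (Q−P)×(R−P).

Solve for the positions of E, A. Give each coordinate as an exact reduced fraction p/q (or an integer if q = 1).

1. E_x = 1451/241  [F, C, E are collinear ∩ DE ⟂ FC]
2. E_y = -1525/241  [F, C, E are collinear ∩ DE ⟂ FC]
   → E = (1451/241, -1525/241)
3. A_x = 19/3  [2·signedArea(ABE) = 0 ∩ AC · FB = -241/8]
4. A_y = -15/2  [2·signedArea(ABE) = 0 ∩ AC · FB = -241/8]
   → A = (19/3, -15/2)

A = (19/3, -15/2)
E = (1451/241, -1525/241)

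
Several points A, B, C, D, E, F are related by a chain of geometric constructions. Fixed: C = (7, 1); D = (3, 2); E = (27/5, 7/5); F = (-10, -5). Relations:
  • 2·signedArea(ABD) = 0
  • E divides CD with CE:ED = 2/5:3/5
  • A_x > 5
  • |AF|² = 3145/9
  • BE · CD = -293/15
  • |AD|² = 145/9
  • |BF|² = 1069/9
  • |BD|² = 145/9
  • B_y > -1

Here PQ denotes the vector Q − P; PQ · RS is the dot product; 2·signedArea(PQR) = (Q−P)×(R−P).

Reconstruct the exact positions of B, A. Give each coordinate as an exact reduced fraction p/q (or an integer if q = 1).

1. B_x = 0  [line 4·x + -1·y + -2/3 = 0 ∩ |BF|² = 1069/9]
2. B_y = -2/3  [line 4·x + -1·y + -2/3 = 0 ∩ |BF|² = 1069/9]
   → B = (0, -2/3)
3. A_x = 6  [line -8/3·x + 3·y + 2 = 0 ∩ |AF|² = 3145/9]
4. A_y = 14/3  [line -8/3·x + 3·y + 2 = 0 ∩ |AF|² = 3145/9]
   → A = (6, 14/3)

A = (6, 14/3)
B = (0, -2/3)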